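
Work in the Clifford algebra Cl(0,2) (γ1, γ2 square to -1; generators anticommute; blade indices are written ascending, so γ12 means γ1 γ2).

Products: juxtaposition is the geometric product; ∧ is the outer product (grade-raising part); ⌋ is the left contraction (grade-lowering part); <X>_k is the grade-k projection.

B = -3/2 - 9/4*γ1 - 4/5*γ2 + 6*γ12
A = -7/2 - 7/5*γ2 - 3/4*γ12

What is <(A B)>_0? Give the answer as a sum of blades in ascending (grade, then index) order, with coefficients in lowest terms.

step 1: 863/100 - 9/8*γ1 + 527/80*γ2 - 921/40*γ12
step 2: 863/100
Answer: 863/100


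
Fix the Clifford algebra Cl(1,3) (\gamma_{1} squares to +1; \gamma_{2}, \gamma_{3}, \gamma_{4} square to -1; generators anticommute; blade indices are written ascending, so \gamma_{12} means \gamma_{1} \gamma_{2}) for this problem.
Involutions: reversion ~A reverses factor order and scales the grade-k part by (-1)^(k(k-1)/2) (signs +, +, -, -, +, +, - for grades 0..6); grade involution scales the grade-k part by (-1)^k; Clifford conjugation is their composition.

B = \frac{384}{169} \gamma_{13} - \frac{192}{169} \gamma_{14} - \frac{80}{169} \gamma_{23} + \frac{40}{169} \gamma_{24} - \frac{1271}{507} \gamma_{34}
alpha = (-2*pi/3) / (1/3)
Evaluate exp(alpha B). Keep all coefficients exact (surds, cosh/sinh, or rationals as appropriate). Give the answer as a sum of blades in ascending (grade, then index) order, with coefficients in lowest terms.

B^2 term by term: the squares give (\frac{384}{169})^2*(\gamma_{13})^2 + (-\frac{192}{169})^2*(\gamma_{14})^2 + (-\frac{80}{169})^2*(\gamma_{23})^2 + (\frac{40}{169})^2*(\gamma_{24})^2 + (-\frac{1271}{507})^2*(\gamma_{34})^2 = \frac{147456}{28561}*(+1) + \frac{36864}{28561}*(+1) + \frac{6400}{28561}*(-1) + \frac{1600}{28561}*(-1) + \frac{1615441}{257049}*(-1) = -\frac{1}{9} (each basis 2-blade squares to minus the product of its generators' squares); cross terms between blades sharing an index anticommute and cancel; the commuting (index-disjoint) pairs give grade-4 terms 2*c*c'*(blade product), which cancel blade by blade — \gamma_{1234}: -\frac{30720}{28561} + \frac{30720}{28561} = 0 — confirming B is simple. So B^2 = -\frac{1}{9}.
B^2 = -\frac{1}{9} — the series telescopes trigonometrically here: l = \frac{1}{3}, alpha*l = - \frac{2 \pi}{3}, so exp(alpha B) = cos(- \frac{2 \pi}{3}) + (sin(- \frac{2 \pi}{3})/(\frac{1}{3}))*B = - \frac{1}{2} + (- \frac{3 \sqrt{3}}{2})*B.
Answer: - \frac{1}{2} - \frac{576 \sqrt{3}}{169} \gamma_{13} + \frac{288 \sqrt{3}}{169} \gamma_{14} + \frac{120 \sqrt{3}}{169} \gamma_{23} - \frac{60 \sqrt{3}}{169} \gamma_{24} + \frac{1271 \sqrt{3}}{338} \gamma_{34}


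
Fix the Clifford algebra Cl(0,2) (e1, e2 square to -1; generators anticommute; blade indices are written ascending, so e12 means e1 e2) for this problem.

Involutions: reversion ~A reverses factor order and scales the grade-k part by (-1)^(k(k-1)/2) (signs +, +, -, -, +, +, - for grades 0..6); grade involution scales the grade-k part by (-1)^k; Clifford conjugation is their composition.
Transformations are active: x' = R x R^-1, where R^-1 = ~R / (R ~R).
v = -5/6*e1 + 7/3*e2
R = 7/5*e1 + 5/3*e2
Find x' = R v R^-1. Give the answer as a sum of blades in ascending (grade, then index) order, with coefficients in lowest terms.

~R = 7/5*e1 + 5/3*e2, and R ~R = -1066/225, so R^-1 = ~R / (-1066/225).
R v = -49/18 + 419/90*e12
Answer: 3905/1599*e1 - 1337/3198*e2


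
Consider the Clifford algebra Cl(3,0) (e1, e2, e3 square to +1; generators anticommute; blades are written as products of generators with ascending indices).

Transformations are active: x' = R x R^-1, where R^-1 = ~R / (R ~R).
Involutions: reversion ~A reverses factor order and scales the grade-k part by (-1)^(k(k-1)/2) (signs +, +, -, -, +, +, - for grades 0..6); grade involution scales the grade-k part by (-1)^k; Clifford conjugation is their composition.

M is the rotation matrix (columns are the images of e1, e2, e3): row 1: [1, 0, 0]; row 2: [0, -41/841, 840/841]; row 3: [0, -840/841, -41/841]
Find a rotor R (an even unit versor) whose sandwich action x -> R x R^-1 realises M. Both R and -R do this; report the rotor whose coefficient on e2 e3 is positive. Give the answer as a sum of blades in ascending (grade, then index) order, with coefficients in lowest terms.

Method: write R = a + b12*e1 e2 + b13*e1 e3 + b23*e2 e3 with a^2 + b12^2 + b13^2 + b23^2 = 1 (so R^-1 = ~R). Expanding the columns R e_j ~R gives tr M = 4a^2 - 1 and, from the antisymmetric part, M21 - M12 = -4a*b12, M13 - M31 = 4a*b13, M32 - M23 = -4a*b23.
Here tr M = 759/841, so a^2 = (1 + tr M)/4 = 400/841 and a = ±20/29. Taking a = 20/29: M21 - M12 = 0, M13 - M31 = 0, M32 - M23 = -1680/841, giving b12 = 0, b13 = 0, b23 = 21/29, i.e. R = 20/29 + 21/29*e2 e3.
Its e2 e3 coefficient is already positive.
Answer: 20/29 + 21/29*e2 e3. Why the constraint matters: R and -R act identically through the sandwich — M has trace 759/841 either way — so only the sign condition on e2 e3 picks one of the two preimages.


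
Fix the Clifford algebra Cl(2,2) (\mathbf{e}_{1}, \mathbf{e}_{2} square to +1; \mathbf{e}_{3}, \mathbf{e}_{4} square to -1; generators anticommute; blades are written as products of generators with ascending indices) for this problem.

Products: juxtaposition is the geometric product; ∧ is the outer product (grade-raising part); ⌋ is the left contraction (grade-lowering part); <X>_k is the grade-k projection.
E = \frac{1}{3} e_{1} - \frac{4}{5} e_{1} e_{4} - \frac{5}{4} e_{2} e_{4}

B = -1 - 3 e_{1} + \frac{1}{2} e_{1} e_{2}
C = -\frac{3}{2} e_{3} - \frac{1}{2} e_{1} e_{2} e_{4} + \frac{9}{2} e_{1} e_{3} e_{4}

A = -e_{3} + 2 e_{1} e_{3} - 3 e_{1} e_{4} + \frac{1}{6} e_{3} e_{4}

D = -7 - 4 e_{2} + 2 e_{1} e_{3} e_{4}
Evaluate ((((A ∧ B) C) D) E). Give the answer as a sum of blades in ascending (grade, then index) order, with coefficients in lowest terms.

step 1: e_{3} - 5 e_{1} e_{3} + 3 e_{1} e_{4} - \frac{1}{6} e_{3} e_{4} - \frac{1}{2} e_{1} e_{2} e_{3} - \frac{1}{2} e_{1} e_{3} e_{4} + \frac{1}{12} e_{1} e_{2} e_{3} e_{4}
step 2: \frac{15}{4} - \frac{27}{4} e_{1} + \frac{15}{8} e_{2} - \frac{325}{24} e_{3} - \frac{89}{4} e_{4} - \frac{3}{4} e_{1} e_{2} + \frac{21}{4} e_{1} e_{4} - \frac{1}{4} e_{2} e_{3} + \frac{9}{4} e_{2} e_{4} - \frac{1}{4} e_{3} e_{4} - \frac{1}{12} e_{1} e_{2} e_{3} - \frac{1}{8} e_{1} e_{2} e_{4} + \frac{9}{2} e_{1} e_{3} e_{4} + \frac{5}{2} e_{2} e_{3} e_{4} - \frac{1}{2} e_{1} e_{2} e_{3} e_{4}
step 3: -\frac{171}{4} + \frac{203}{4} e_{1} - \frac{233}{8} e_{2} + \frac{1999}{24} e_{3} + \frac{659}{4} e_{4} + \frac{149}{4} e_{1} e_{2} + \frac{265}{6} e_{1} e_{3} - \frac{193}{3} e_{1} e_{4} - \frac{158}{3} e_{2} e_{3} - \frac{1255}{12} e_{2} e_{4} - \frac{87}{4} e_{3} e_{4} + \frac{61}{12} e_{1} e_{2} e_{3} + \frac{179}{8} e_{1} e_{2} e_{4} - 22 e_{1} e_{3} e_{4} - 15 e_{2} e_{3} e_{4} - \frac{73}{4} e_{1} e_{2} e_{3} e_{4}
step 4: \frac{15929}{80} - \frac{27843}{160} e_{1} - \frac{48109}{240} e_{2} - \frac{9193}{180} e_{3} + \frac{24841}{1440} e_{4} + \frac{155}{24} e_{1} e_{2} - \frac{48943}{720} e_{1} e_{3} - \frac{16147}{240} e_{1} e_{4} - \frac{7843}{720} e_{2} e_{3} + \frac{21767}{240} e_{2} e_{4} - \frac{227}{6} e_{3} e_{4} - \frac{595}{18} e_{1} e_{2} e_{3} - \frac{87551}{720} e_{1} e_{2} e_{4} + \frac{5259}{80} e_{1} e_{3} e_{4} + \frac{16981}{160} e_{2} e_{3} e_{4} + \frac{12281}{120} e_{1} e_{2} e_{3} e_{4}
Answer: \frac{15929}{80} - \frac{27843}{160} e_{1} - \frac{48109}{240} e_{2} - \frac{9193}{180} e_{3} + \frac{24841}{1440} e_{4} + \frac{155}{24} e_{1} e_{2} - \frac{48943}{720} e_{1} e_{3} - \frac{16147}{240} e_{1} e_{4} - \frac{7843}{720} e_{2} e_{3} + \frac{21767}{240} e_{2} e_{4} - \frac{227}{6} e_{3} e_{4} - \frac{595}{18} e_{1} e_{2} e_{3} - \frac{87551}{720} e_{1} e_{2} e_{4} + \frac{5259}{80} e_{1} e_{3} e_{4} + \frac{16981}{160} e_{2} e_{3} e_{4} + \frac{12281}{120} e_{1} e_{2} e_{3} e_{4}


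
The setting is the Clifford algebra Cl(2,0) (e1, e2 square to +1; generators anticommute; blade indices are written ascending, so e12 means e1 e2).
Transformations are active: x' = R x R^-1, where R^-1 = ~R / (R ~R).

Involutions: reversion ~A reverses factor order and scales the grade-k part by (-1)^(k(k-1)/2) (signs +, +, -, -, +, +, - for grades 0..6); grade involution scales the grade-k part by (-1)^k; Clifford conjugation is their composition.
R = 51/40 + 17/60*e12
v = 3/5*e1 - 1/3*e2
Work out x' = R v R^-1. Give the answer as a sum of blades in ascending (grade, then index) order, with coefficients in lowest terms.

~R = 51/40 - 17/60*e12, and R ~R = 4913/2880, so R^-1 = ~R / (4913/2880).
R v = 1207/1800*e1 - 119/200*e2
Answer: 171/425*e1 - 709/1275*e2


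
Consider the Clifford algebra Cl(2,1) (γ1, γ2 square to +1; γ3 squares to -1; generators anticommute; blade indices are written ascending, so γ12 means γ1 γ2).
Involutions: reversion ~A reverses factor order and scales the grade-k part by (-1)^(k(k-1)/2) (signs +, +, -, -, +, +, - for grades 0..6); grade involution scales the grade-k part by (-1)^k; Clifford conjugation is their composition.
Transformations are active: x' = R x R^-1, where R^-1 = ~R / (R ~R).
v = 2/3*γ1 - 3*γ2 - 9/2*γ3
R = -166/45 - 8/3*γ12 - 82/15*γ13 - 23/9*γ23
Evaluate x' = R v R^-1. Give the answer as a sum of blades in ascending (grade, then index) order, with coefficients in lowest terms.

~R = -166/45 + 8/3*γ12 + 82/15*γ13 + 23/9*γ23, and R ~R = -2119/135, so R^-1 = ~R / (-2119/135).
R v = -2573/135*γ1 + 121/90*γ2 + 566/45*γ3 - 824/135*γ123
Answer: -18674/2445*γ1 - 101/163*γ2 + 13591/1630*γ3


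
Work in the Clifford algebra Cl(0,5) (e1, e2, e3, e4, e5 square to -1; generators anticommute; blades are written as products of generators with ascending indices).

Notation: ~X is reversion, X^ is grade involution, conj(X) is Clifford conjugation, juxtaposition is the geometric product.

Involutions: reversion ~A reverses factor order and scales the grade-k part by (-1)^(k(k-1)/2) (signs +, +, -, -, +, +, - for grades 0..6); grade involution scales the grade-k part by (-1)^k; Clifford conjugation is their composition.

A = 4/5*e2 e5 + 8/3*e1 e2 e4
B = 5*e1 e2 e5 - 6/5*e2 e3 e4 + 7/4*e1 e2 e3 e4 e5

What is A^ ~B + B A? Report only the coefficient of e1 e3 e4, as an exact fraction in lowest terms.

first term: 4*e1 - 16/5*e1 e3 + 14/3*e3 e5 - 40/3*e4 e5 - 7/5*e1 e3 e4 + 24/25*e3 e4 e5
second term: -4*e1 + 16/5*e1 e3 - 14/3*e3 e5 + 40/3*e4 e5 - 7/5*e1 e3 e4 + 24/25*e3 e4 e5
Answer: -14/5


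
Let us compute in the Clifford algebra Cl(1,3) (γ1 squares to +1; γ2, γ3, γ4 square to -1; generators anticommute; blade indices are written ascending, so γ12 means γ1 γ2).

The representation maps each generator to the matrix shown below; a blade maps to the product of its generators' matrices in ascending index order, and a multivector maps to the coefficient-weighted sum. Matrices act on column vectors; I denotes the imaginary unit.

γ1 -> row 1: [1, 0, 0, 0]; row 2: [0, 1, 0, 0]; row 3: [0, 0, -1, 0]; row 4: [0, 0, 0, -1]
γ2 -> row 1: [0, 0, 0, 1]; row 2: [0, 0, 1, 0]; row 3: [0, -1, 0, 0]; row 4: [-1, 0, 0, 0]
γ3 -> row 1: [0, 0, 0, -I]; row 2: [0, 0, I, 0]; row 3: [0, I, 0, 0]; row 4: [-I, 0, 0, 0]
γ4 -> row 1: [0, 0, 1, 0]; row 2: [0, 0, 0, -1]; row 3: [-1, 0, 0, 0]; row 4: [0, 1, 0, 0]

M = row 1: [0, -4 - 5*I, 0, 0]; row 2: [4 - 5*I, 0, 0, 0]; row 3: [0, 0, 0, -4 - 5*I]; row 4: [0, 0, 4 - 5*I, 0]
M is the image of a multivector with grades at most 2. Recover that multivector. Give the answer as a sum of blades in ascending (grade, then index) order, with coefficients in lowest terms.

Method: the blade images are trace-orthogonal — tr(rho(e_A) rho(e_B)^-1) = 4 if A = B and 0 otherwise — and rho(e_A)^-1 = (e_A)^2 * rho(e_A) with (e_A)^2 = +1 or -1, so the coefficient of e_A in the preimage is (e_A)^2 * tr(M rho(e_A))/4.
Nonzero projections over blades of grade <= 2: γ24: (γ24)^2 = -1, tr(M rho(γ24)) = 16, coefficient -4; γ34: (γ34)^2 = -1, tr(M rho(γ34)) = -20, coefficient 5. Every other blade of grade <= 2 projects to 0.
Answer: -4*γ24 + 5*γ34


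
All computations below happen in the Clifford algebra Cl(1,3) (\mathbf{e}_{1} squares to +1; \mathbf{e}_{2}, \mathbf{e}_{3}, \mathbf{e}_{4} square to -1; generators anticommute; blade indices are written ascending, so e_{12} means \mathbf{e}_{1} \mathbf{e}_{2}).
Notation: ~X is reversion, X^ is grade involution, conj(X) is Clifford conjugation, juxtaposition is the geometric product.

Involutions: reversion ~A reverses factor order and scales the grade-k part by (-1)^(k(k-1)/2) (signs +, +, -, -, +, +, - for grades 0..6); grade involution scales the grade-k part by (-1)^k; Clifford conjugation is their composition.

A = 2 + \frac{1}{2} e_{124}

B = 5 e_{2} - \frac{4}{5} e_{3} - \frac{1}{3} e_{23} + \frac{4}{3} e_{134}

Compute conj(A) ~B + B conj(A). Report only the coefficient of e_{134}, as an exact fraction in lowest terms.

first term: 10 e_{2} - \frac{8}{5} e_{3} + \frac{5}{2} e_{14} - \frac{17}{6} e_{134} + \frac{2}{5} e_{1234}
second term: 10 e_{2} - \frac{8}{5} e_{3} + \frac{5}{2} e_{14} - \frac{4}{3} e_{23} + \frac{5}{2} e_{134} - \frac{2}{5} e_{1234}
Answer: -\frac{1}{3}


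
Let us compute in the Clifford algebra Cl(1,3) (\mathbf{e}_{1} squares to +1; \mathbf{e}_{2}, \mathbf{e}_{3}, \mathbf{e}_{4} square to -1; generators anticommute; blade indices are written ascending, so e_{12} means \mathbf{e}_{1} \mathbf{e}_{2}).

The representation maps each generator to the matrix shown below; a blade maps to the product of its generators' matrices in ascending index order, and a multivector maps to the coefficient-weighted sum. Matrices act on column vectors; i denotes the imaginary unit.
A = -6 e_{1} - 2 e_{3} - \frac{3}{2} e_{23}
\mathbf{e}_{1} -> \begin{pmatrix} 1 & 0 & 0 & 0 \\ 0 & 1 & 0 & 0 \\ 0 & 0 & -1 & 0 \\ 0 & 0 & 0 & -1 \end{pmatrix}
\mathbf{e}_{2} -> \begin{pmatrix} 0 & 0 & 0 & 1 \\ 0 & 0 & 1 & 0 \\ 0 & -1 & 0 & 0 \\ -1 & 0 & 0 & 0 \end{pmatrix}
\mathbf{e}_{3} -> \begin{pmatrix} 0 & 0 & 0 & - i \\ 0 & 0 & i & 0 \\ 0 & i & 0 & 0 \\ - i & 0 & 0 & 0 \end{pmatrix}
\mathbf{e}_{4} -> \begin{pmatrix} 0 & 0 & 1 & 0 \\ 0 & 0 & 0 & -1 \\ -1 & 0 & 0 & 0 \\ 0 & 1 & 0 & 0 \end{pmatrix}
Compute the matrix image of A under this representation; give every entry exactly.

Bivector images (products of the table entries): rho(e_{23}) = rho(\mathbf{e}_{2})rho(\mathbf{e}_{3}) = \begin{pmatrix} - i & 0 & 0 & 0 \\ 0 & i & 0 & 0 \\ 0 & 0 & - i & 0 \\ 0 & 0 & 0 & i \end{pmatrix}.
M = (-6)*rho(e_{1}) + (-2)*rho(e_{3}) + (-\frac{3}{2})*rho(e_{23}), summed entrywise:
Answer: \begin{pmatrix} -6 + \frac{3 i}{2} & 0 & 0 & 2 i \\ 0 & -6 - \frac{3 i}{2} & - 2 i & 0 \\ 0 & - 2 i & 6 + \frac{3 i}{2} & 0 \\ 2 i & 0 & 0 & 6 - \frac{3 i}{2} \end{pmatrix}


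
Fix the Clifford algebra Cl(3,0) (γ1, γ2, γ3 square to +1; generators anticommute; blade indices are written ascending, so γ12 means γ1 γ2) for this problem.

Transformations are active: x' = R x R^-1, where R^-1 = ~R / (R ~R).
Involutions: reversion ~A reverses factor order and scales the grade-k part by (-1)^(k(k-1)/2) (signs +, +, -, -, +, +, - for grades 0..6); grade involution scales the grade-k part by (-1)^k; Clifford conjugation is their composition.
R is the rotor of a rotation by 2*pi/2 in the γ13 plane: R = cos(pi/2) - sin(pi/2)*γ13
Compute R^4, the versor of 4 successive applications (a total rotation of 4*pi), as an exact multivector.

Because a rotor carries half the rotation angle, composing 4 copies of this γ13-plane rotor multiplies the phase: 4*(pi/2) = 2*pi, hence R^4 = cos(2*pi) - sin(2*pi)*γ13.
cos(2*pi) = 1 and sin(2*pi) = 0, so R^4 = 1. The total rotation 4*pi is 2 full turns, so every vector returns to itself, yet the rotor is +1, back on the identity sheet (an even number of 2*pi turns).
Answer: 1


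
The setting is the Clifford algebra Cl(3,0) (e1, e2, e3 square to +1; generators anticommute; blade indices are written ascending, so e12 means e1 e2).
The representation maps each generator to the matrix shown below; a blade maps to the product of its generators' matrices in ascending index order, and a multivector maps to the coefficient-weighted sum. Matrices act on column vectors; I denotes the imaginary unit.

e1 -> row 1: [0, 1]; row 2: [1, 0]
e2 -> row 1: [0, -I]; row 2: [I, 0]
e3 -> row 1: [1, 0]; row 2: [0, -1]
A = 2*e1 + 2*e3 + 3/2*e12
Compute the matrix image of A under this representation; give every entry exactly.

Bivector images (products of the table entries): rho(e12) = rho(e1)rho(e2) = row 1: [I, 0]; row 2: [0, -I].
M = (2)*rho(e1) + (2)*rho(e3) + (3/2)*rho(e12), summed entrywise:
Answer: row 1: [2 + 3*I/2, 2]; row 2: [2, -2 - 3*I/2]


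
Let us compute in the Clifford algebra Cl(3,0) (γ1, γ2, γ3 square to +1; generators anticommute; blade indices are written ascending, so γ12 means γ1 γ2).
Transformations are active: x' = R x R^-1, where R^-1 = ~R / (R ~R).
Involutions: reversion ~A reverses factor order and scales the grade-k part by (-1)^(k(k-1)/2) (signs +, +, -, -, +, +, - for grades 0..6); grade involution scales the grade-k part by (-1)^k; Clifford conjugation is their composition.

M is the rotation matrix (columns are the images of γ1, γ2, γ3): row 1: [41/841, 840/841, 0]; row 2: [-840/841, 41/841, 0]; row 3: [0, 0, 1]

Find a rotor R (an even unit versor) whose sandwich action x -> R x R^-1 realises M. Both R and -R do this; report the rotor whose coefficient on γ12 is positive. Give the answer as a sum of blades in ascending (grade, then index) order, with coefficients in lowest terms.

Method: write R = a + b12*γ12 + b13*γ13 + b23*γ23 with a^2 + b12^2 + b13^2 + b23^2 = 1 (so R^-1 = ~R). Expanding the columns R e_j ~R gives tr M = 4a^2 - 1 and, from the antisymmetric part, M21 - M12 = -4a*b12, M13 - M31 = 4a*b13, M32 - M23 = -4a*b23.
Here tr M = 923/841, so a^2 = (1 + tr M)/4 = 441/841 and a = ±21/29. Taking a = 21/29: M21 - M12 = -1680/841, M13 - M31 = 0, M32 - M23 = 0, giving b12 = 20/29, b13 = 0, b23 = 0, i.e. R = 21/29 + 20/29*γ12.
Its γ12 coefficient is already positive.
Answer: 21/29 + 20/29*γ12. Why the constraint matters: R and -R act identically through the sandwich — M has trace 923/841 either way — so only the sign condition on γ12 picks one of the two preimages.


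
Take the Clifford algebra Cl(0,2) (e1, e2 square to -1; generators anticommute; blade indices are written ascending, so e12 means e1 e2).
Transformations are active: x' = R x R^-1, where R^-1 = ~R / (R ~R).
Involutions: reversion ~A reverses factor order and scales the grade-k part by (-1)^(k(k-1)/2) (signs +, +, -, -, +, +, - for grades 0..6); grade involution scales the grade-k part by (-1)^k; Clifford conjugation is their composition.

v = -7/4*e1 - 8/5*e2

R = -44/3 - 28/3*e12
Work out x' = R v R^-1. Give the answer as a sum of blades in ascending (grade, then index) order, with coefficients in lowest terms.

~R = -44/3 + 28/3*e12, and R ~R = 2720/9, so R^-1 = ~R / (2720/9).
R v = 161/15*e1 + 199/5*e2
Answer: 301/425*e1 - 3847/1700*e2


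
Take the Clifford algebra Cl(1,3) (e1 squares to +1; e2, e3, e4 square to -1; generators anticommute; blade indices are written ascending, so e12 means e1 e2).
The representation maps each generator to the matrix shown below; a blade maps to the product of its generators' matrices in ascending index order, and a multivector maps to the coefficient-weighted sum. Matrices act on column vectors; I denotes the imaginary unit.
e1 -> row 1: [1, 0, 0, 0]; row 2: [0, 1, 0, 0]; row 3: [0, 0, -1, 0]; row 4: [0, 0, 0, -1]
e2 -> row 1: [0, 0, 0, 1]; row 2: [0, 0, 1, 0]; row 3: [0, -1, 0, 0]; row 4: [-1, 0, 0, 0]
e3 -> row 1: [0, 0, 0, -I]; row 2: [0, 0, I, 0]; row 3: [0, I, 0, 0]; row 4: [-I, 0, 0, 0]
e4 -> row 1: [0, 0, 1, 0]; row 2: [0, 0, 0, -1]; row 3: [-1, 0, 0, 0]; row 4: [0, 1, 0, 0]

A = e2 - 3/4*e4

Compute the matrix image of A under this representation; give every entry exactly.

M = (1)*rho(e2) + (-3/4)*rho(e4), summed entrywise:
Answer: row 1: [0, 0, -3/4, 1]; row 2: [0, 0, 1, 3/4]; row 3: [3/4, -1, 0, 0]; row 4: [-1, -3/4, 0, 0]


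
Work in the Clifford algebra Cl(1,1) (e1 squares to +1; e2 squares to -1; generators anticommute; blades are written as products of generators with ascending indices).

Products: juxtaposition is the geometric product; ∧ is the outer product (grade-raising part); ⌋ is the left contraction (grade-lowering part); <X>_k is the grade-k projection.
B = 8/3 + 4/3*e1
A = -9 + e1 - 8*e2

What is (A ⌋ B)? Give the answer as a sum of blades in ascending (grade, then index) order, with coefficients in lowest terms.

step 1: -68/3 - 12*e1
Answer: -68/3 - 12*e1


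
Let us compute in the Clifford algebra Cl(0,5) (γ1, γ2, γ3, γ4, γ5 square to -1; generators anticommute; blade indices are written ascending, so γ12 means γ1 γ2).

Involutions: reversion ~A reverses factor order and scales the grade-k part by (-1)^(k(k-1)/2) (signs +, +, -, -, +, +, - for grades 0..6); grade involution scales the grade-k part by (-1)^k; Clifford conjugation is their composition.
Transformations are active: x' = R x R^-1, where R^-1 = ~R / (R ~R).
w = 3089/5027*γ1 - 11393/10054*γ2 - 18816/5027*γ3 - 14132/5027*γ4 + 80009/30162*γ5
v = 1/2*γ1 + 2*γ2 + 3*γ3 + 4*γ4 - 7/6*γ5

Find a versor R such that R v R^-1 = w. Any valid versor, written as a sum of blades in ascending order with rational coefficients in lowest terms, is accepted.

Take R = v + w = 11205/10054*γ1 + 8715/10054*γ2 - 3735/5027*γ3 + 5976/5027*γ4 + 7470/5027*γ5. Because q(v) = q(w) = -551/18, conjugation by R sends v exactly to w.
Answer: 11205/10054*γ1 + 8715/10054*γ2 - 3735/5027*γ3 + 5976/5027*γ4 + 7470/5027*γ5


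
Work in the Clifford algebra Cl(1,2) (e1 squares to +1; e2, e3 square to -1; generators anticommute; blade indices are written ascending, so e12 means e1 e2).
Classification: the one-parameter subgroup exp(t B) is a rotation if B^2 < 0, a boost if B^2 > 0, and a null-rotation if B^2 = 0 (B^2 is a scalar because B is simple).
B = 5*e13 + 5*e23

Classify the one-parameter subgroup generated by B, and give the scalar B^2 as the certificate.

B^2 term by term: the squares give (5)^2*(e13)^2 + (5)^2*(e23)^2 = 25*(+1) + 25*(-1) = 0 (each basis 2-blade squares to minus the product of its generators' squares); cross terms between blades sharing an index anticommute and cancel. So B^2 = 0.
Answer: null-rotation, certificate B^2 = 0. Certificate logic: 0 is a conjugation-invariant scalar, so its sign fixes rotation versus boost versus null-rotation outright.


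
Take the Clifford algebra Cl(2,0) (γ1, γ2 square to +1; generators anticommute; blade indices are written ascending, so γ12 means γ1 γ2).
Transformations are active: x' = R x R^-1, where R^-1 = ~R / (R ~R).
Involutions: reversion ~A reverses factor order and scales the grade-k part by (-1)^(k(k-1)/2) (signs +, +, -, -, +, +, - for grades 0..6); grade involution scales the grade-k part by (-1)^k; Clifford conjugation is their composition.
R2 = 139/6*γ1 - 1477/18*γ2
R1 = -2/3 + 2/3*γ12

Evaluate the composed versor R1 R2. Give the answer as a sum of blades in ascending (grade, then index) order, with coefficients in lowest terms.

Distribute over the terms of R1 (each basis-blade product reordered to ascending indices, repeated generators contracted through their squares):
(-2/3) R2 = -139/9*γ1 + 1477/27*γ2
(2/3*γ12) R2 = -1477/27*γ1 - 139/9*γ2
Summing the partial products and collecting blades:
Answer: -1894/27*γ1 + 1060/27*γ2


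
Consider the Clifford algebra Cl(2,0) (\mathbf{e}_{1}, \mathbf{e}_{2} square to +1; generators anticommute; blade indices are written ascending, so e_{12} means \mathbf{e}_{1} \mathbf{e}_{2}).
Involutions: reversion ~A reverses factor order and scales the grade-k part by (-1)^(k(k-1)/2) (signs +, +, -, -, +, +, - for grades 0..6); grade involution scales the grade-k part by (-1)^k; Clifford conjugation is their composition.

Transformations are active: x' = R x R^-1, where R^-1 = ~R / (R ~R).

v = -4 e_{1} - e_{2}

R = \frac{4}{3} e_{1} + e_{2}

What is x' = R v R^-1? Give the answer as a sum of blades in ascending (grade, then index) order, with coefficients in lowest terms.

~R = \frac{4}{3} e_{1} + e_{2}, and R ~R = \frac{25}{9}, so R^-1 = ~R / (\frac{25}{9}).
R v = -\frac{19}{3} + \frac{8}{3} e_{12}
Answer: -\frac{52}{25} e_{1} - \frac{89}{25} e_{2}


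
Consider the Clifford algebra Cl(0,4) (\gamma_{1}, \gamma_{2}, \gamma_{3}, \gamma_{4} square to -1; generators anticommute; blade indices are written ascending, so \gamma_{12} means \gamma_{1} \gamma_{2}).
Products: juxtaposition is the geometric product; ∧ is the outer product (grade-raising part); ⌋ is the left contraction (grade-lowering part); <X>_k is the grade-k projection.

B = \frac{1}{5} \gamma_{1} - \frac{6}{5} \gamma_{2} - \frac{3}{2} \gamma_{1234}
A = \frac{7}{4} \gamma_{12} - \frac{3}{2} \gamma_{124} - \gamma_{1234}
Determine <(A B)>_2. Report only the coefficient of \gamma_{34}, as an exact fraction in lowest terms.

step 1: \frac{3}{2} + \frac{21}{10} \gamma_{1} + \frac{7}{20} \gamma_{2} - \frac{9}{4} \gamma_{3} + \frac{9}{5} \gamma_{14} + \frac{3}{10} \gamma_{24} + \frac{21}{8} \gamma_{34} - \frac{6}{5} \gamma_{134} - \frac{1}{5} \gamma_{234}
step 2: \frac{9}{5} \gamma_{14} + \frac{3}{10} \gamma_{24} + \frac{21}{8} \gamma_{34}
Answer: \frac{21}{8}


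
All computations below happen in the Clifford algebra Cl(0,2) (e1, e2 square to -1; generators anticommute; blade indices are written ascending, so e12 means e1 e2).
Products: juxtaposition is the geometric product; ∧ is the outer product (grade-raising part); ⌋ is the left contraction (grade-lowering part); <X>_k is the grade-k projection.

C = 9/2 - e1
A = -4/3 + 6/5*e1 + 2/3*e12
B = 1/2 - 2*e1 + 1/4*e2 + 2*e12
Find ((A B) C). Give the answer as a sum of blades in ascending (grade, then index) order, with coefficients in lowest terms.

step 1: 2/5 + 31/10*e1 - 61/15*e2 - 61/30*e12
step 2: 49/10 + 271/20*e1 - 244/15*e2 - 793/60*e12
Answer: 49/10 + 271/20*e1 - 244/15*e2 - 793/60*e12


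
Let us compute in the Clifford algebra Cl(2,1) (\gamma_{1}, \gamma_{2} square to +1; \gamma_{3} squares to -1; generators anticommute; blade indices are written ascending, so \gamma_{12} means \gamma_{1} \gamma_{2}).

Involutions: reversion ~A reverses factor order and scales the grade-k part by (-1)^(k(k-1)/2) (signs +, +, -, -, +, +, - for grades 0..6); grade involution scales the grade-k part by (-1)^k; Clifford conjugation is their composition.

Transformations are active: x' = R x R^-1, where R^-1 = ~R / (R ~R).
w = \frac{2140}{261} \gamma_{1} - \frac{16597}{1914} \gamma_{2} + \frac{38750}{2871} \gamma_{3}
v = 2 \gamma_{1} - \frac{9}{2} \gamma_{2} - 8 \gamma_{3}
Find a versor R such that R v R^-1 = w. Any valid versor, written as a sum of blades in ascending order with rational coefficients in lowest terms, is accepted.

Here q(v) = q(w) = -\frac{159}{4}; the classical choice R = v + w = \frac{2662}{261} \gamma_{1} - \frac{12605}{957} \gamma_{2} + \frac{15782}{2871} \gamma_{3} then realises v -> w under the sandwich.
Answer: \frac{2662}{261} \gamma_{1} - \frac{12605}{957} \gamma_{2} + \frac{15782}{2871} \gamma_{3}


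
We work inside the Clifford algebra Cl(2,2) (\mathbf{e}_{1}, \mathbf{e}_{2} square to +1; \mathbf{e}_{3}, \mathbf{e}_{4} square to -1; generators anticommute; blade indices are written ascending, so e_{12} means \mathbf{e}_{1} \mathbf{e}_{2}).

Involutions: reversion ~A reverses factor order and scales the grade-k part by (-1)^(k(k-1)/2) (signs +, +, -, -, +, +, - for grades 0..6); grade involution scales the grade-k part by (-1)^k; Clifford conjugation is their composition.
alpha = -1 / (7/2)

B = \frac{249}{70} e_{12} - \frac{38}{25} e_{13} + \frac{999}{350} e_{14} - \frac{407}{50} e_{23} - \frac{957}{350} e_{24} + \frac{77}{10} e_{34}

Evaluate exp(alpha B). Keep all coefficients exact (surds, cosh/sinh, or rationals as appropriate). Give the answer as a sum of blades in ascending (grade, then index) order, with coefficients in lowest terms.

B^2 term by term: the squares give (\frac{249}{70})^2*(e_{12})^2 + (-\frac{38}{25})^2*(e_{13})^2 + (\frac{999}{350})^2*(e_{14})^2 + (-\frac{407}{50})^2*(e_{23})^2 + (-\frac{957}{350})^2*(e_{24})^2 + (\frac{77}{10})^2*(e_{34})^2 = \frac{62001}{4900}*(-1) + \frac{1444}{625}*(+1) + \frac{998001}{122500}*(+1) + \frac{165649}{2500}*(+1) + \frac{915849}{122500}*(+1) + \frac{5929}{100}*(-1) = \frac{49}{4} (each basis 2-blade squares to minus the product of its generators' squares); cross terms between blades sharing an index anticommute and cancel; the commuting (index-disjoint) pairs give grade-4 terms 2*c*c'*(blade product), which cancel blade by blade — e_{1234}: \frac{2739}{50} - \frac{36366}{4375} - \frac{406593}{8750} = 0 — confirming B is simple. So B^2 = \frac{49}{4}.
B^2 = \frac{49}{4} — since the square is positive, the closed form is hyperbolic: l = \frac{7}{2}, alpha*l = -1, so exp(alpha B) = cosh(-1) + (sinh(-1)/(\frac{7}{2}))*B = \cosh{\left(1 \right)} + (- \frac{2 \sinh{\left(1 \right)}}{7})*B.
Answer: \cosh{\left(1 \right)} - \frac{249 \sinh{\left(1 \right)}}{245} e_{12} + \frac{76 \sinh{\left(1 \right)}}{175} e_{13} - \frac{999 \sinh{\left(1 \right)}}{1225} e_{14} + \frac{407 \sinh{\left(1 \right)}}{175} e_{23} + \frac{957 \sinh{\left(1 \right)}}{1225} e_{24} - \frac{11 \sinh{\left(1 \right)}}{5} e_{34}


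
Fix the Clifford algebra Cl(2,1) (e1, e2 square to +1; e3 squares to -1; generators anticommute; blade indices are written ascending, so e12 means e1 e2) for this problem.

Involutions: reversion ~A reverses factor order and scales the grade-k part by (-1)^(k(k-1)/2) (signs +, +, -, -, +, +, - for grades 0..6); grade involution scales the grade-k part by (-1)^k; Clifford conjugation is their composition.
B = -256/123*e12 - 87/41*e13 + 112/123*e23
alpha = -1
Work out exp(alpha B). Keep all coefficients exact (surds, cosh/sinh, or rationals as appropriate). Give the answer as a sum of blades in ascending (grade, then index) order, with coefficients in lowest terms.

B^2 term by term: the squares give (-256/123)^2*(e12)^2 + (-87/41)^2*(e13)^2 + (112/123)^2*(e23)^2 = 65536/15129*(-1) + 7569/1681*(+1) + 12544/15129*(+1) = 1 (each basis 2-blade squares to minus the product of its generators' squares); cross terms between blades sharing an index anticommute and cancel. So B^2 = 1.
B^2 = 1 — a positive square means the series sums to a boost: l = 1, alpha*l = -1, so exp(alpha B) = cosh(-1) + (sinh(-1)/1)*B = cosh(1) + (-sinh(1))*B.
Answer: cosh(1) + 256*sinh(1)/123*e12 + 87*sinh(1)/41*e13 - 112*sinh(1)/123*e23


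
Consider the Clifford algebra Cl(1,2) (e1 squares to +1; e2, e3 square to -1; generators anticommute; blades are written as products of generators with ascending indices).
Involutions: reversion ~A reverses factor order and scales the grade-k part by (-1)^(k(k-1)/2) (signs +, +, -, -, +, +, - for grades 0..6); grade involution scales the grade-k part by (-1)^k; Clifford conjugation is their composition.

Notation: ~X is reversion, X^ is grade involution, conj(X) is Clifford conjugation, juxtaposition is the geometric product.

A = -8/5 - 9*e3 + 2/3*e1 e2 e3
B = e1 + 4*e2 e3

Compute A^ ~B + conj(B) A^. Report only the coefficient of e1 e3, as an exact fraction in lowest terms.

first term: -64/15*e1 - 36*e2 - 9*e1 e3 + 86/15*e2 e3
second term: -16/15*e1 + 36*e2 - 9*e1 e3 + 106/15*e2 e3
Answer: -18


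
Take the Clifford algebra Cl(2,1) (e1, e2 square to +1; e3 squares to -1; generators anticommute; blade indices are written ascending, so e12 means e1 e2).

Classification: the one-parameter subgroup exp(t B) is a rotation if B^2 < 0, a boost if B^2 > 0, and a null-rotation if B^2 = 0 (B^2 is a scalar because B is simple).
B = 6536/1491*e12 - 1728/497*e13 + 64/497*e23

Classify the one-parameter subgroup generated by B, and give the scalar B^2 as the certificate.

B^2 term by term: the squares give (6536/1491)^2*(e12)^2 + (-1728/497)^2*(e13)^2 + (64/497)^2*(e23)^2 = 42719296/2223081*(-1) + 2985984/247009*(+1) + 4096/247009*(+1) = -64/9 (each basis 2-blade squares to minus the product of its generators' squares); cross terms between blades sharing an index anticommute and cancel. So B^2 = -64/9.
Answer: rotation, certificate B^2 = -64/9. Because -64/9 is invariant under every versor sandwich, the classification follows from its sign alone.


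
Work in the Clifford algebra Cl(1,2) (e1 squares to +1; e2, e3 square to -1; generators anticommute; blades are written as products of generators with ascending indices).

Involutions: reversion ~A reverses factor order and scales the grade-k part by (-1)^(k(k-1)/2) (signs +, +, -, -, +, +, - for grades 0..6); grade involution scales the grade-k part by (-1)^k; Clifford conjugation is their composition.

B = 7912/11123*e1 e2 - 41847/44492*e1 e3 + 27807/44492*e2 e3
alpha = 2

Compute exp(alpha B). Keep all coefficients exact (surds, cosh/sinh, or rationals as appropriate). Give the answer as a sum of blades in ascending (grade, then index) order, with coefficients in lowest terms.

B^2 term by term: the squares give (7912/11123)^2*(e1 e2)^2 + (-41847/44492)^2*(e1 e3)^2 + (27807/44492)^2*(e2 e3)^2 = 62599744/123721129*(+1) + 1751171409/1979538064*(+1) + 773229249/1979538064*(-1) = 1 (each basis 2-blade squares to minus the product of its generators' squares); cross terms between blades sharing an index anticommute and cancel. So B^2 = 1.
B^2 = 1 — hyperbolic case — the even/odd split gives cosh and sinh: l = 1, alpha*l = 2, so exp(alpha B) = cosh(2) + (sinh(2)/1)*B = cosh(2) + (sinh(2))*B.
Answer: cosh(2) + 7912*sinh(2)/11123*e1 e2 - 41847*sinh(2)/44492*e1 e3 + 27807*sinh(2)/44492*e2 e3


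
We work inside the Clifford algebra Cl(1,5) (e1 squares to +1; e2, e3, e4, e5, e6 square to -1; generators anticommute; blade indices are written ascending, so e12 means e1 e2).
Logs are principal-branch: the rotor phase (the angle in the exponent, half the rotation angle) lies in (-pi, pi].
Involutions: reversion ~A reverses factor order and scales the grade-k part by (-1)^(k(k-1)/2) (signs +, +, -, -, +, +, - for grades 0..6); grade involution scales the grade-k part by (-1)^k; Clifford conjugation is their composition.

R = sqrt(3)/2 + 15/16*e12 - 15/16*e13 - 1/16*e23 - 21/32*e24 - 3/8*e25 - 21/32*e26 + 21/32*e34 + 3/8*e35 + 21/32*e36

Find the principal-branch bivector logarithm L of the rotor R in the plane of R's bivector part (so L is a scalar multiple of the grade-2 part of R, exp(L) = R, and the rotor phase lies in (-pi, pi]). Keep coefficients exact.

The scalar part of R is sqrt(3)/2, so the principal-branch rotor phase is pinned; divide the bivector part by its sine to get the unit plane — L is the phase times that plane.
Concretely: cos(phase) = sqrt(3)/2 gives phase = ±pi/6, and since phase/sin(phase) is even the sign is immaterial: L = (phase/sin(phase)) * <R>_2 = (pi/3) * <R>_2.
Answer: 5*pi/16*e12 - 5*pi/16*e13 - pi/48*e23 - 7*pi/32*e24 - pi/8*e25 - 7*pi/32*e26 + 7*pi/32*e34 + pi/8*e35 + 7*pi/32*e36


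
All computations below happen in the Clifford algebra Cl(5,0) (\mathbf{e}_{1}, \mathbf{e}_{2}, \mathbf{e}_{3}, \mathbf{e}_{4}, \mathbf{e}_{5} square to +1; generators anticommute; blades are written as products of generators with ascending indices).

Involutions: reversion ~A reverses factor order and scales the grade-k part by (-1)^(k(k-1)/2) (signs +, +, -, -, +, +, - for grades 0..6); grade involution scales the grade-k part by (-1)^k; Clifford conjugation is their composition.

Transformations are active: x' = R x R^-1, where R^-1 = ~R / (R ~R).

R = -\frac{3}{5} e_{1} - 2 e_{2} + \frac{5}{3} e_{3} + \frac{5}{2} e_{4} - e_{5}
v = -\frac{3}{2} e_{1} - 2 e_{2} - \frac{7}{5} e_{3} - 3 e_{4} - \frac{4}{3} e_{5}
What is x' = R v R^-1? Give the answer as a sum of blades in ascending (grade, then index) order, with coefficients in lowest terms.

~R = -\frac{3}{5} e_{1} - 2 e_{2} + \frac{5}{3} e_{3} + \frac{5}{2} e_{4} - e_{5}, and R ~R = \frac{12949}{900}, so R^-1 = ~R / (\frac{12949}{900}).
R v = -\frac{18}{5} - \frac{9}{5} e_{1} e_{2} + \frac{167}{50} e_{1} e_{3} + \frac{111}{20} e_{1} e_{4} - \frac{7}{10} e_{1} e_{5} + \frac{92}{15} e_{2} e_{3} + 11 e_{2} e_{4} + \frac{2}{3} e_{2} e_{5} - \frac{3}{2} e_{3} e_{4} - \frac{163}{45} e_{3} e_{5} - \frac{19}{3} e_{4} e_{5}
Answer: \frac{46623}{25898} e_{1} + \frac{38858}{12949} e_{2} + \frac{36643}{64745} e_{3} + \frac{22647}{12949} e_{4} + \frac{71236}{38847} e_{5}


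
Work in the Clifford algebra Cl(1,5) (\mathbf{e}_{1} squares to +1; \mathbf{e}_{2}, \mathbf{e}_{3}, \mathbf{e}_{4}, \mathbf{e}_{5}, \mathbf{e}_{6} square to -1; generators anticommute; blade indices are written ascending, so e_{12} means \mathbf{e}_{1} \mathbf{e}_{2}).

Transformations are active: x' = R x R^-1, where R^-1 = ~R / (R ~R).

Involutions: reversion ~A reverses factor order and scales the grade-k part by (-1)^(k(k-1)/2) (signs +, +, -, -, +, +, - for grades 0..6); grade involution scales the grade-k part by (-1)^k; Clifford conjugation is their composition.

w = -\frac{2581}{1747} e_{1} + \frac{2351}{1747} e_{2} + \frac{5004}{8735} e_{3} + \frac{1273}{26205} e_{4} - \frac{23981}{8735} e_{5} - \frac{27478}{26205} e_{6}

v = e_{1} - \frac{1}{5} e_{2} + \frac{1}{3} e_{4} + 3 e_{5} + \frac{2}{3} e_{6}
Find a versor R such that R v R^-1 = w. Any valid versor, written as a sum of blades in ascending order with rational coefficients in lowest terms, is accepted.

A norm check does it: q(v) = q(w) = -\frac{1934}{225}, hence R = v + w = -\frac{834}{1747} e_{1} + \frac{10008}{8735} e_{2} + \frac{5004}{8735} e_{3} + \frac{3336}{8735} e_{4} + \frac{2224}{8735} e_{5} - \frac{3336}{8735} e_{6} realises the map — parallel part kept, (v - w)/2 negated, v carried to w.
Answer: -\frac{834}{1747} e_{1} + \frac{10008}{8735} e_{2} + \frac{5004}{8735} e_{3} + \frac{3336}{8735} e_{4} + \frac{2224}{8735} e_{5} - \frac{3336}{8735} e_{6}


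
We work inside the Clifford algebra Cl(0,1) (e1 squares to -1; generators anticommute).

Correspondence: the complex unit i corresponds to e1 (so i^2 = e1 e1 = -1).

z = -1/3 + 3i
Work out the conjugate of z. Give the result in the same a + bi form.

In blades: z = -1/3 + 3*e1.
Conjugation here is Clifford conjugation: the scalar is fixed and the grade-1 and grade-2 blades all flip sign, giving -1/3 - 3*e1; translating back:
Answer: -1/3 - 3i


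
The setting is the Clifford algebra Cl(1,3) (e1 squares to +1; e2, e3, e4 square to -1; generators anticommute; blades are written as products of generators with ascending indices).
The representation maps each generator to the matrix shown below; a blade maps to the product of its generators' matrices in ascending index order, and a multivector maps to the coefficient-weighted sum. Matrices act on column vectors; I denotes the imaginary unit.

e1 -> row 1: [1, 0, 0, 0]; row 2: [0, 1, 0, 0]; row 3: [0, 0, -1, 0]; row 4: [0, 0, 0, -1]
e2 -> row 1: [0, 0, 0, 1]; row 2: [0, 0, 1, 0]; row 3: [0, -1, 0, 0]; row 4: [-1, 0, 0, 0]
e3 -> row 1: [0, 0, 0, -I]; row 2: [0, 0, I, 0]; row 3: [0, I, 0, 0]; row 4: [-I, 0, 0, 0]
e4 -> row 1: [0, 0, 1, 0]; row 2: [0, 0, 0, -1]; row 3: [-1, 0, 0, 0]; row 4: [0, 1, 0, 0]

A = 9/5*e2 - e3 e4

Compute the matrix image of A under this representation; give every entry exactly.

Bivector images (products of the table entries): rho(e3 e4) = rho(e3)rho(e4) = row 1: [0, -I, 0, 0]; row 2: [-I, 0, 0, 0]; row 3: [0, 0, 0, -I]; row 4: [0, 0, -I, 0].
M = (9/5)*rho(e2) + (-1)*rho(e3 e4), summed entrywise:
Answer: row 1: [0, I, 0, 9/5]; row 2: [I, 0, 9/5, 0]; row 3: [0, -9/5, 0, I]; row 4: [-9/5, 0, I, 0]


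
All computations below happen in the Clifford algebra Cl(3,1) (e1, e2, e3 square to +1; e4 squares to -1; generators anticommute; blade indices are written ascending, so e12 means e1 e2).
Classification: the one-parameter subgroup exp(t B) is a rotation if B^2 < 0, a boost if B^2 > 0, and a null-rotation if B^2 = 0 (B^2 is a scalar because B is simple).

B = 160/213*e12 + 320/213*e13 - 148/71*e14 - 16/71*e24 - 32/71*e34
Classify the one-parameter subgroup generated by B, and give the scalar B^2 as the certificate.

B^2 term by term: the squares give (160/213)^2*(e12)^2 + (320/213)^2*(e13)^2 + (-148/71)^2*(e14)^2 + (-16/71)^2*(e24)^2 + (-32/71)^2*(e34)^2 = 25600/45369*(-1) + 102400/45369*(-1) + 21904/5041*(+1) + 256/5041*(+1) + 1024/5041*(+1) = 16/9 (each basis 2-blade squares to minus the product of its generators' squares); cross terms between blades sharing an index anticommute and cancel; the commuting (index-disjoint) pairs give grade-4 terms 2*c*c'*(blade product), which cancel blade by blade — e1234: -10240/15123 + 10240/15123 = 0 — confirming B is simple. So B^2 = 16/9.
Answer: boost, certificate B^2 = 16/9. Because 16/9 is invariant under every versor sandwich, the classification follows from its sign alone.
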